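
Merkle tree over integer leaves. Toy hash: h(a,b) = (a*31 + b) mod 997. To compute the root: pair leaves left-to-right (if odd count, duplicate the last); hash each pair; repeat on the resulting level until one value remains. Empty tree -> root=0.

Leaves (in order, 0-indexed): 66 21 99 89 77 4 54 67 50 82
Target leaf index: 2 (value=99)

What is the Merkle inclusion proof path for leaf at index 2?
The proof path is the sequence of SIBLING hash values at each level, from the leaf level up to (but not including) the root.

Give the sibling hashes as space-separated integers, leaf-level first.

L0 (leaves): [66, 21, 99, 89, 77, 4, 54, 67, 50, 82], target index=2
L1: h(66,21)=(66*31+21)%997=73 [pair 0] h(99,89)=(99*31+89)%997=167 [pair 1] h(77,4)=(77*31+4)%997=397 [pair 2] h(54,67)=(54*31+67)%997=744 [pair 3] h(50,82)=(50*31+82)%997=635 [pair 4] -> [73, 167, 397, 744, 635]
  Sibling for proof at L0: 89
L2: h(73,167)=(73*31+167)%997=436 [pair 0] h(397,744)=(397*31+744)%997=90 [pair 1] h(635,635)=(635*31+635)%997=380 [pair 2] -> [436, 90, 380]
  Sibling for proof at L1: 73
L3: h(436,90)=(436*31+90)%997=645 [pair 0] h(380,380)=(380*31+380)%997=196 [pair 1] -> [645, 196]
  Sibling for proof at L2: 90
L4: h(645,196)=(645*31+196)%997=251 [pair 0] -> [251]
  Sibling for proof at L3: 196
Root: 251
Proof path (sibling hashes from leaf to root): [89, 73, 90, 196]

Answer: 89 73 90 196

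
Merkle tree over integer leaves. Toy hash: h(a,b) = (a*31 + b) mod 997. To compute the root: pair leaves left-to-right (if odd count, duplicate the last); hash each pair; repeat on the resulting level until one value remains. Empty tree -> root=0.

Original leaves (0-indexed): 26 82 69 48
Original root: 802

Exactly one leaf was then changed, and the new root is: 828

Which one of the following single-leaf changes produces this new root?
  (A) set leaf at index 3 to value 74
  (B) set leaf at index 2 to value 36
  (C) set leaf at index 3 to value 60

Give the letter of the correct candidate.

Answer: A

Derivation:
Original leaves: [26, 82, 69, 48]
Target new root: 828
Try each candidate change and compute the resulting root:
Candidate A: set leaf[3] = 74 -> leaves = [26, 82, 69, 74]
  L0: [26, 82, 69, 74]
  L1: h(26,82)=(26*31+82)%997=888 h(69,74)=(69*31+74)%997=219 -> [888, 219]
  L2: h(888,219)=(888*31+219)%997=828 -> [828]
  root = 828 == target 828  ** MATCH **
Candidate B: set leaf[2] = 36 -> leaves = [26, 82, 36, 48]
  L0: [26, 82, 36, 48]
  L1: h(26,82)=(26*31+82)%997=888 h(36,48)=(36*31+48)%997=167 -> [888, 167]
  L2: h(888,167)=(888*31+167)%997=776 -> [776]
  root = 776 != target 828
Candidate C: set leaf[3] = 60 -> leaves = [26, 82, 69, 60]
  L0: [26, 82, 69, 60]
  L1: h(26,82)=(26*31+82)%997=888 h(69,60)=(69*31+60)%997=205 -> [888, 205]
  L2: h(888,205)=(888*31+205)%997=814 -> [814]
  root = 814 != target 828
Candidate A produces the target root.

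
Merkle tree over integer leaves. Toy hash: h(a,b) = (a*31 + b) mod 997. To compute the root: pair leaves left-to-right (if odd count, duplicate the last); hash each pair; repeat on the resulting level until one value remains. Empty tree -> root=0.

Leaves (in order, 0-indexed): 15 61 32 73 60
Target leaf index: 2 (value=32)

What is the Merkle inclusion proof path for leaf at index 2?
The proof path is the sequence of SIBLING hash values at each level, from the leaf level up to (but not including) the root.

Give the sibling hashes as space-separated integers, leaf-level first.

L0 (leaves): [15, 61, 32, 73, 60], target index=2
L1: h(15,61)=(15*31+61)%997=526 [pair 0] h(32,73)=(32*31+73)%997=68 [pair 1] h(60,60)=(60*31+60)%997=923 [pair 2] -> [526, 68, 923]
  Sibling for proof at L0: 73
L2: h(526,68)=(526*31+68)%997=422 [pair 0] h(923,923)=(923*31+923)%997=623 [pair 1] -> [422, 623]
  Sibling for proof at L1: 526
L3: h(422,623)=(422*31+623)%997=744 [pair 0] -> [744]
  Sibling for proof at L2: 623
Root: 744
Proof path (sibling hashes from leaf to root): [73, 526, 623]

Answer: 73 526 623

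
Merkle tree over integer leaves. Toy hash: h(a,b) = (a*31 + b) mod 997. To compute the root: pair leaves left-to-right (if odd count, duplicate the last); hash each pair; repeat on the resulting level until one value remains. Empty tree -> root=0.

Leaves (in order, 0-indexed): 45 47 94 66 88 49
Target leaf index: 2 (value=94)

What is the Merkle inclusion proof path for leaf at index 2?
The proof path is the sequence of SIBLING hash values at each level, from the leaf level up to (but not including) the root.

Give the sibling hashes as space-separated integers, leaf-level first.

L0 (leaves): [45, 47, 94, 66, 88, 49], target index=2
L1: h(45,47)=(45*31+47)%997=445 [pair 0] h(94,66)=(94*31+66)%997=986 [pair 1] h(88,49)=(88*31+49)%997=783 [pair 2] -> [445, 986, 783]
  Sibling for proof at L0: 66
L2: h(445,986)=(445*31+986)%997=823 [pair 0] h(783,783)=(783*31+783)%997=131 [pair 1] -> [823, 131]
  Sibling for proof at L1: 445
L3: h(823,131)=(823*31+131)%997=719 [pair 0] -> [719]
  Sibling for proof at L2: 131
Root: 719
Proof path (sibling hashes from leaf to root): [66, 445, 131]

Answer: 66 445 131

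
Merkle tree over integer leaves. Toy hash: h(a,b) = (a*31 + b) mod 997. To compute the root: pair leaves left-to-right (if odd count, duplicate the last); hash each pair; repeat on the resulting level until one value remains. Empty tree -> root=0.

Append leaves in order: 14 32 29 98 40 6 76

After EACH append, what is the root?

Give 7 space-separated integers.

Answer: 14 466 419 488 256 165 354

Derivation:
After append 14 (leaves=[14]):
  L0: [14]
  root=14
After append 32 (leaves=[14, 32]):
  L0: [14, 32]
  L1: h(14,32)=(14*31+32)%997=466 -> [466]
  root=466
After append 29 (leaves=[14, 32, 29]):
  L0: [14, 32, 29]
  L1: h(14,32)=(14*31+32)%997=466 h(29,29)=(29*31+29)%997=928 -> [466, 928]
  L2: h(466,928)=(466*31+928)%997=419 -> [419]
  root=419
After append 98 (leaves=[14, 32, 29, 98]):
  L0: [14, 32, 29, 98]
  L1: h(14,32)=(14*31+32)%997=466 h(29,98)=(29*31+98)%997=0 -> [466, 0]
  L2: h(466,0)=(466*31+0)%997=488 -> [488]
  root=488
After append 40 (leaves=[14, 32, 29, 98, 40]):
  L0: [14, 32, 29, 98, 40]
  L1: h(14,32)=(14*31+32)%997=466 h(29,98)=(29*31+98)%997=0 h(40,40)=(40*31+40)%997=283 -> [466, 0, 283]
  L2: h(466,0)=(466*31+0)%997=488 h(283,283)=(283*31+283)%997=83 -> [488, 83]
  L3: h(488,83)=(488*31+83)%997=256 -> [256]
  root=256
After append 6 (leaves=[14, 32, 29, 98, 40, 6]):
  L0: [14, 32, 29, 98, 40, 6]
  L1: h(14,32)=(14*31+32)%997=466 h(29,98)=(29*31+98)%997=0 h(40,6)=(40*31+6)%997=249 -> [466, 0, 249]
  L2: h(466,0)=(466*31+0)%997=488 h(249,249)=(249*31+249)%997=989 -> [488, 989]
  L3: h(488,989)=(488*31+989)%997=165 -> [165]
  root=165
After append 76 (leaves=[14, 32, 29, 98, 40, 6, 76]):
  L0: [14, 32, 29, 98, 40, 6, 76]
  L1: h(14,32)=(14*31+32)%997=466 h(29,98)=(29*31+98)%997=0 h(40,6)=(40*31+6)%997=249 h(76,76)=(76*31+76)%997=438 -> [466, 0, 249, 438]
  L2: h(466,0)=(466*31+0)%997=488 h(249,438)=(249*31+438)%997=181 -> [488, 181]
  L3: h(488,181)=(488*31+181)%997=354 -> [354]
  root=354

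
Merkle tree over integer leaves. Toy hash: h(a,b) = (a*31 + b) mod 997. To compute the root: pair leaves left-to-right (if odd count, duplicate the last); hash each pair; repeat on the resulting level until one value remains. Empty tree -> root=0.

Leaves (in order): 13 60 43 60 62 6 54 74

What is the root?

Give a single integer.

Answer: 295

Derivation:
L0: [13, 60, 43, 60, 62, 6, 54, 74]
L1: h(13,60)=(13*31+60)%997=463 h(43,60)=(43*31+60)%997=396 h(62,6)=(62*31+6)%997=931 h(54,74)=(54*31+74)%997=751 -> [463, 396, 931, 751]
L2: h(463,396)=(463*31+396)%997=791 h(931,751)=(931*31+751)%997=699 -> [791, 699]
L3: h(791,699)=(791*31+699)%997=295 -> [295]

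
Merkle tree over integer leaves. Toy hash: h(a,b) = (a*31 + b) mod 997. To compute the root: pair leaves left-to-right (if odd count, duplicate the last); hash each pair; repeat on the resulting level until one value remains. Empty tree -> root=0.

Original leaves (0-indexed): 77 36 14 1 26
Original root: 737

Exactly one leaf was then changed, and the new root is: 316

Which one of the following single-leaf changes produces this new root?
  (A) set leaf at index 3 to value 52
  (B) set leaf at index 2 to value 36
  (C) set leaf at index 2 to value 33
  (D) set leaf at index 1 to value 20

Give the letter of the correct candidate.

Original leaves: [77, 36, 14, 1, 26]
Target new root: 316
Try each candidate change and compute the resulting root:
Candidate A: set leaf[3] = 52 -> leaves = [77, 36, 14, 52, 26]
  L0: [77, 36, 14, 52, 26]
  L1: h(77,36)=(77*31+36)%997=429 h(14,52)=(14*31+52)%997=486 h(26,26)=(26*31+26)%997=832 -> [429, 486, 832]
  L2: h(429,486)=(429*31+486)%997=824 h(832,832)=(832*31+832)%997=702 -> [824, 702]
  L3: h(824,702)=(824*31+702)%997=324 -> [324]
  root = 324 != target 316
Candidate B: set leaf[2] = 36 -> leaves = [77, 36, 36, 1, 26]
  L0: [77, 36, 36, 1, 26]
  L1: h(77,36)=(77*31+36)%997=429 h(36,1)=(36*31+1)%997=120 h(26,26)=(26*31+26)%997=832 -> [429, 120, 832]
  L2: h(429,120)=(429*31+120)%997=458 h(832,832)=(832*31+832)%997=702 -> [458, 702]
  L3: h(458,702)=(458*31+702)%997=942 -> [942]
  root = 942 != target 316
Candidate C: set leaf[2] = 33 -> leaves = [77, 36, 33, 1, 26]
  L0: [77, 36, 33, 1, 26]
  L1: h(77,36)=(77*31+36)%997=429 h(33,1)=(33*31+1)%997=27 h(26,26)=(26*31+26)%997=832 -> [429, 27, 832]
  L2: h(429,27)=(429*31+27)%997=365 h(832,832)=(832*31+832)%997=702 -> [365, 702]
  L3: h(365,702)=(365*31+702)%997=53 -> [53]
  root = 53 != target 316
Candidate D: set leaf[1] = 20 -> leaves = [77, 20, 14, 1, 26]
  L0: [77, 20, 14, 1, 26]
  L1: h(77,20)=(77*31+20)%997=413 h(14,1)=(14*31+1)%997=435 h(26,26)=(26*31+26)%997=832 -> [413, 435, 832]
  L2: h(413,435)=(413*31+435)%997=277 h(832,832)=(832*31+832)%997=702 -> [277, 702]
  L3: h(277,702)=(277*31+702)%997=316 -> [316]
  root = 316 == target 316  ** MATCH **
Candidate D produces the target root.

Answer: D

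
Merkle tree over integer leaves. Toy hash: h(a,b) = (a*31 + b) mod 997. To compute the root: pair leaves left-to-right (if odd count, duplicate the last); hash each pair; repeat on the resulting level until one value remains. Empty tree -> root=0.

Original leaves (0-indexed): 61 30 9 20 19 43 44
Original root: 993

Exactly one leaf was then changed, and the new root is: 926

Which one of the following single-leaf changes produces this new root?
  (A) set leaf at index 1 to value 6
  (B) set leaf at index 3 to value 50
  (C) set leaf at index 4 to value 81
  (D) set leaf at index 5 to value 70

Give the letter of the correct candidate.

Original leaves: [61, 30, 9, 20, 19, 43, 44]
Target new root: 926
Try each candidate change and compute the resulting root:
Candidate A: set leaf[1] = 6 -> leaves = [61, 6, 9, 20, 19, 43, 44]
  L0: [61, 6, 9, 20, 19, 43, 44]
  L1: h(61,6)=(61*31+6)%997=900 h(9,20)=(9*31+20)%997=299 h(19,43)=(19*31+43)%997=632 h(44,44)=(44*31+44)%997=411 -> [900, 299, 632, 411]
  L2: h(900,299)=(900*31+299)%997=283 h(632,411)=(632*31+411)%997=63 -> [283, 63]
  L3: h(283,63)=(283*31+63)%997=860 -> [860]
  root = 860 != target 926
Candidate B: set leaf[3] = 50 -> leaves = [61, 30, 9, 50, 19, 43, 44]
  L0: [61, 30, 9, 50, 19, 43, 44]
  L1: h(61,30)=(61*31+30)%997=924 h(9,50)=(9*31+50)%997=329 h(19,43)=(19*31+43)%997=632 h(44,44)=(44*31+44)%997=411 -> [924, 329, 632, 411]
  L2: h(924,329)=(924*31+329)%997=60 h(632,411)=(632*31+411)%997=63 -> [60, 63]
  L3: h(60,63)=(60*31+63)%997=926 -> [926]
  root = 926 == target 926  ** MATCH **
Candidate C: set leaf[4] = 81 -> leaves = [61, 30, 9, 20, 81, 43, 44]
  L0: [61, 30, 9, 20, 81, 43, 44]
  L1: h(61,30)=(61*31+30)%997=924 h(9,20)=(9*31+20)%997=299 h(81,43)=(81*31+43)%997=560 h(44,44)=(44*31+44)%997=411 -> [924, 299, 560, 411]
  L2: h(924,299)=(924*31+299)%997=30 h(560,411)=(560*31+411)%997=822 -> [30, 822]
  L3: h(30,822)=(30*31+822)%997=755 -> [755]
  root = 755 != target 926
Candidate D: set leaf[5] = 70 -> leaves = [61, 30, 9, 20, 19, 70, 44]
  L0: [61, 30, 9, 20, 19, 70, 44]
  L1: h(61,30)=(61*31+30)%997=924 h(9,20)=(9*31+20)%997=299 h(19,70)=(19*31+70)%997=659 h(44,44)=(44*31+44)%997=411 -> [924, 299, 659, 411]
  L2: h(924,299)=(924*31+299)%997=30 h(659,411)=(659*31+411)%997=900 -> [30, 900]
  L3: h(30,900)=(30*31+900)%997=833 -> [833]
  root = 833 != target 926
Candidate B produces the target root.

Answer: B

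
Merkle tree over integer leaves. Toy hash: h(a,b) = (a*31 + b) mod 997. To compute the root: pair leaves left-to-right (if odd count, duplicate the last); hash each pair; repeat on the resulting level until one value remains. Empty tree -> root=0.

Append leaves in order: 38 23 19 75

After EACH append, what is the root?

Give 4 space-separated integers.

After append 38 (leaves=[38]):
  L0: [38]
  root=38
After append 23 (leaves=[38, 23]):
  L0: [38, 23]
  L1: h(38,23)=(38*31+23)%997=204 -> [204]
  root=204
After append 19 (leaves=[38, 23, 19]):
  L0: [38, 23, 19]
  L1: h(38,23)=(38*31+23)%997=204 h(19,19)=(19*31+19)%997=608 -> [204, 608]
  L2: h(204,608)=(204*31+608)%997=950 -> [950]
  root=950
After append 75 (leaves=[38, 23, 19, 75]):
  L0: [38, 23, 19, 75]
  L1: h(38,23)=(38*31+23)%997=204 h(19,75)=(19*31+75)%997=664 -> [204, 664]
  L2: h(204,664)=(204*31+664)%997=9 -> [9]
  root=9

Answer: 38 204 950 9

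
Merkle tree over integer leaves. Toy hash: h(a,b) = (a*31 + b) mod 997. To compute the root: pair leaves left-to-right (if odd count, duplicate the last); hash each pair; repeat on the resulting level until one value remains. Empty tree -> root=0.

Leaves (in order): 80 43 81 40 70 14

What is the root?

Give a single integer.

L0: [80, 43, 81, 40, 70, 14]
L1: h(80,43)=(80*31+43)%997=529 h(81,40)=(81*31+40)%997=557 h(70,14)=(70*31+14)%997=190 -> [529, 557, 190]
L2: h(529,557)=(529*31+557)%997=7 h(190,190)=(190*31+190)%997=98 -> [7, 98]
L3: h(7,98)=(7*31+98)%997=315 -> [315]

Answer: 315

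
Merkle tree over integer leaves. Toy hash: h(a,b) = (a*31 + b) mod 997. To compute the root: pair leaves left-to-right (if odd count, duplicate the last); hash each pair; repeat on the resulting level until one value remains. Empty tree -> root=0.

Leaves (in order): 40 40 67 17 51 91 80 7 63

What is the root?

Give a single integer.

Answer: 162

Derivation:
L0: [40, 40, 67, 17, 51, 91, 80, 7, 63]
L1: h(40,40)=(40*31+40)%997=283 h(67,17)=(67*31+17)%997=100 h(51,91)=(51*31+91)%997=675 h(80,7)=(80*31+7)%997=493 h(63,63)=(63*31+63)%997=22 -> [283, 100, 675, 493, 22]
L2: h(283,100)=(283*31+100)%997=897 h(675,493)=(675*31+493)%997=481 h(22,22)=(22*31+22)%997=704 -> [897, 481, 704]
L3: h(897,481)=(897*31+481)%997=372 h(704,704)=(704*31+704)%997=594 -> [372, 594]
L4: h(372,594)=(372*31+594)%997=162 -> [162]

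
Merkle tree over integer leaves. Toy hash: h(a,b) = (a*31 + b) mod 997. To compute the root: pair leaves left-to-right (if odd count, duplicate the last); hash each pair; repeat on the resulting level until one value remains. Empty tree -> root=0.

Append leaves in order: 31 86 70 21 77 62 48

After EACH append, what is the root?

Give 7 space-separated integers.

After append 31 (leaves=[31]):
  L0: [31]
  root=31
After append 86 (leaves=[31, 86]):
  L0: [31, 86]
  L1: h(31,86)=(31*31+86)%997=50 -> [50]
  root=50
After append 70 (leaves=[31, 86, 70]):
  L0: [31, 86, 70]
  L1: h(31,86)=(31*31+86)%997=50 h(70,70)=(70*31+70)%997=246 -> [50, 246]
  L2: h(50,246)=(50*31+246)%997=799 -> [799]
  root=799
After append 21 (leaves=[31, 86, 70, 21]):
  L0: [31, 86, 70, 21]
  L1: h(31,86)=(31*31+86)%997=50 h(70,21)=(70*31+21)%997=197 -> [50, 197]
  L2: h(50,197)=(50*31+197)%997=750 -> [750]
  root=750
After append 77 (leaves=[31, 86, 70, 21, 77]):
  L0: [31, 86, 70, 21, 77]
  L1: h(31,86)=(31*31+86)%997=50 h(70,21)=(70*31+21)%997=197 h(77,77)=(77*31+77)%997=470 -> [50, 197, 470]
  L2: h(50,197)=(50*31+197)%997=750 h(470,470)=(470*31+470)%997=85 -> [750, 85]
  L3: h(750,85)=(750*31+85)%997=404 -> [404]
  root=404
After append 62 (leaves=[31, 86, 70, 21, 77, 62]):
  L0: [31, 86, 70, 21, 77, 62]
  L1: h(31,86)=(31*31+86)%997=50 h(70,21)=(70*31+21)%997=197 h(77,62)=(77*31+62)%997=455 -> [50, 197, 455]
  L2: h(50,197)=(50*31+197)%997=750 h(455,455)=(455*31+455)%997=602 -> [750, 602]
  L3: h(750,602)=(750*31+602)%997=921 -> [921]
  root=921
After append 48 (leaves=[31, 86, 70, 21, 77, 62, 48]):
  L0: [31, 86, 70, 21, 77, 62, 48]
  L1: h(31,86)=(31*31+86)%997=50 h(70,21)=(70*31+21)%997=197 h(77,62)=(77*31+62)%997=455 h(48,48)=(48*31+48)%997=539 -> [50, 197, 455, 539]
  L2: h(50,197)=(50*31+197)%997=750 h(455,539)=(455*31+539)%997=686 -> [750, 686]
  L3: h(750,686)=(750*31+686)%997=8 -> [8]
  root=8

Answer: 31 50 799 750 404 921 8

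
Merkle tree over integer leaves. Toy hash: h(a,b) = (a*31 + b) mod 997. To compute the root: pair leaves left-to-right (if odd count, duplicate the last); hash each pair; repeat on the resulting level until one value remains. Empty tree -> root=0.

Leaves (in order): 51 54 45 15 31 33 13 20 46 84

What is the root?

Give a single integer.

Answer: 90

Derivation:
L0: [51, 54, 45, 15, 31, 33, 13, 20, 46, 84]
L1: h(51,54)=(51*31+54)%997=638 h(45,15)=(45*31+15)%997=413 h(31,33)=(31*31+33)%997=994 h(13,20)=(13*31+20)%997=423 h(46,84)=(46*31+84)%997=513 -> [638, 413, 994, 423, 513]
L2: h(638,413)=(638*31+413)%997=251 h(994,423)=(994*31+423)%997=330 h(513,513)=(513*31+513)%997=464 -> [251, 330, 464]
L3: h(251,330)=(251*31+330)%997=135 h(464,464)=(464*31+464)%997=890 -> [135, 890]
L4: h(135,890)=(135*31+890)%997=90 -> [90]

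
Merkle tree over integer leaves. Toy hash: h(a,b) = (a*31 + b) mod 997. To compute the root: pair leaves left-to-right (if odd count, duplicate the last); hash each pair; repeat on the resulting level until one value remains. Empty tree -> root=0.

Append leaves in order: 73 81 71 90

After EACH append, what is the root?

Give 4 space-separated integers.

After append 73 (leaves=[73]):
  L0: [73]
  root=73
After append 81 (leaves=[73, 81]):
  L0: [73, 81]
  L1: h(73,81)=(73*31+81)%997=350 -> [350]
  root=350
After append 71 (leaves=[73, 81, 71]):
  L0: [73, 81, 71]
  L1: h(73,81)=(73*31+81)%997=350 h(71,71)=(71*31+71)%997=278 -> [350, 278]
  L2: h(350,278)=(350*31+278)%997=161 -> [161]
  root=161
After append 90 (leaves=[73, 81, 71, 90]):
  L0: [73, 81, 71, 90]
  L1: h(73,81)=(73*31+81)%997=350 h(71,90)=(71*31+90)%997=297 -> [350, 297]
  L2: h(350,297)=(350*31+297)%997=180 -> [180]
  root=180

Answer: 73 350 161 180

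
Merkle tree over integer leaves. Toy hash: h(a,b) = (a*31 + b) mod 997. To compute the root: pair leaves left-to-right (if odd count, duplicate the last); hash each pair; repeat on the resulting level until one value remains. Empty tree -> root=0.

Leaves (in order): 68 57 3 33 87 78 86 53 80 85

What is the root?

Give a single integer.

L0: [68, 57, 3, 33, 87, 78, 86, 53, 80, 85]
L1: h(68,57)=(68*31+57)%997=171 h(3,33)=(3*31+33)%997=126 h(87,78)=(87*31+78)%997=781 h(86,53)=(86*31+53)%997=725 h(80,85)=(80*31+85)%997=571 -> [171, 126, 781, 725, 571]
L2: h(171,126)=(171*31+126)%997=442 h(781,725)=(781*31+725)%997=11 h(571,571)=(571*31+571)%997=326 -> [442, 11, 326]
L3: h(442,11)=(442*31+11)%997=752 h(326,326)=(326*31+326)%997=462 -> [752, 462]
L4: h(752,462)=(752*31+462)%997=843 -> [843]

Answer: 843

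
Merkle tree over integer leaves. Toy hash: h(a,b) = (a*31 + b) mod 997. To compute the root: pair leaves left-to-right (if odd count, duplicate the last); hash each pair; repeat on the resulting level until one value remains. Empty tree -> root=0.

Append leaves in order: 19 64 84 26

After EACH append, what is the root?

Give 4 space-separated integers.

Answer: 19 653 0 939

Derivation:
After append 19 (leaves=[19]):
  L0: [19]
  root=19
After append 64 (leaves=[19, 64]):
  L0: [19, 64]
  L1: h(19,64)=(19*31+64)%997=653 -> [653]
  root=653
After append 84 (leaves=[19, 64, 84]):
  L0: [19, 64, 84]
  L1: h(19,64)=(19*31+64)%997=653 h(84,84)=(84*31+84)%997=694 -> [653, 694]
  L2: h(653,694)=(653*31+694)%997=0 -> [0]
  root=0
After append 26 (leaves=[19, 64, 84, 26]):
  L0: [19, 64, 84, 26]
  L1: h(19,64)=(19*31+64)%997=653 h(84,26)=(84*31+26)%997=636 -> [653, 636]
  L2: h(653,636)=(653*31+636)%997=939 -> [939]
  root=939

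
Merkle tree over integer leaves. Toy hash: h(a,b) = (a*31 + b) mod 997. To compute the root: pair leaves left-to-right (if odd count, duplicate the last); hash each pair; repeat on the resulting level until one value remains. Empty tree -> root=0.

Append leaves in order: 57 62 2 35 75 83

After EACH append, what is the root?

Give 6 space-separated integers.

After append 57 (leaves=[57]):
  L0: [57]
  root=57
After append 62 (leaves=[57, 62]):
  L0: [57, 62]
  L1: h(57,62)=(57*31+62)%997=832 -> [832]
  root=832
After append 2 (leaves=[57, 62, 2]):
  L0: [57, 62, 2]
  L1: h(57,62)=(57*31+62)%997=832 h(2,2)=(2*31+2)%997=64 -> [832, 64]
  L2: h(832,64)=(832*31+64)%997=931 -> [931]
  root=931
After append 35 (leaves=[57, 62, 2, 35]):
  L0: [57, 62, 2, 35]
  L1: h(57,62)=(57*31+62)%997=832 h(2,35)=(2*31+35)%997=97 -> [832, 97]
  L2: h(832,97)=(832*31+97)%997=964 -> [964]
  root=964
After append 75 (leaves=[57, 62, 2, 35, 75]):
  L0: [57, 62, 2, 35, 75]
  L1: h(57,62)=(57*31+62)%997=832 h(2,35)=(2*31+35)%997=97 h(75,75)=(75*31+75)%997=406 -> [832, 97, 406]
  L2: h(832,97)=(832*31+97)%997=964 h(406,406)=(406*31+406)%997=31 -> [964, 31]
  L3: h(964,31)=(964*31+31)%997=5 -> [5]
  root=5
After append 83 (leaves=[57, 62, 2, 35, 75, 83]):
  L0: [57, 62, 2, 35, 75, 83]
  L1: h(57,62)=(57*31+62)%997=832 h(2,35)=(2*31+35)%997=97 h(75,83)=(75*31+83)%997=414 -> [832, 97, 414]
  L2: h(832,97)=(832*31+97)%997=964 h(414,414)=(414*31+414)%997=287 -> [964, 287]
  L3: h(964,287)=(964*31+287)%997=261 -> [261]
  root=261

Answer: 57 832 931 964 5 261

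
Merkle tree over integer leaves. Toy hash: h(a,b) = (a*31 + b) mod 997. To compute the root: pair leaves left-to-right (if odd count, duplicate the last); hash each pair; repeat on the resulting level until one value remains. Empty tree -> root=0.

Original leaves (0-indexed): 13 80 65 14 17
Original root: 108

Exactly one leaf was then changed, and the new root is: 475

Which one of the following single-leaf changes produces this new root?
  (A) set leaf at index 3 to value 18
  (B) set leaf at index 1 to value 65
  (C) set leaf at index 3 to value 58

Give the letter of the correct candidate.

Answer: C

Derivation:
Original leaves: [13, 80, 65, 14, 17]
Target new root: 475
Try each candidate change and compute the resulting root:
Candidate A: set leaf[3] = 18 -> leaves = [13, 80, 65, 18, 17]
  L0: [13, 80, 65, 18, 17]
  L1: h(13,80)=(13*31+80)%997=483 h(65,18)=(65*31+18)%997=39 h(17,17)=(17*31+17)%997=544 -> [483, 39, 544]
  L2: h(483,39)=(483*31+39)%997=57 h(544,544)=(544*31+544)%997=459 -> [57, 459]
  L3: h(57,459)=(57*31+459)%997=232 -> [232]
  root = 232 != target 475
Candidate B: set leaf[1] = 65 -> leaves = [13, 65, 65, 14, 17]
  L0: [13, 65, 65, 14, 17]
  L1: h(13,65)=(13*31+65)%997=468 h(65,14)=(65*31+14)%997=35 h(17,17)=(17*31+17)%997=544 -> [468, 35, 544]
  L2: h(468,35)=(468*31+35)%997=585 h(544,544)=(544*31+544)%997=459 -> [585, 459]
  L3: h(585,459)=(585*31+459)%997=648 -> [648]
  root = 648 != target 475
Candidate C: set leaf[3] = 58 -> leaves = [13, 80, 65, 58, 17]
  L0: [13, 80, 65, 58, 17]
  L1: h(13,80)=(13*31+80)%997=483 h(65,58)=(65*31+58)%997=79 h(17,17)=(17*31+17)%997=544 -> [483, 79, 544]
  L2: h(483,79)=(483*31+79)%997=97 h(544,544)=(544*31+544)%997=459 -> [97, 459]
  L3: h(97,459)=(97*31+459)%997=475 -> [475]
  root = 475 == target 475  ** MATCH **
Candidate C produces the target root.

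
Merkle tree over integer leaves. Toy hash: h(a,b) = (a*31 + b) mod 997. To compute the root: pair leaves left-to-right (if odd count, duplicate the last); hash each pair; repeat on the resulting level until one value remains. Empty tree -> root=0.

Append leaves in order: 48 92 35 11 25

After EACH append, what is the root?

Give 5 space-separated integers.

Answer: 48 583 250 226 702

Derivation:
After append 48 (leaves=[48]):
  L0: [48]
  root=48
After append 92 (leaves=[48, 92]):
  L0: [48, 92]
  L1: h(48,92)=(48*31+92)%997=583 -> [583]
  root=583
After append 35 (leaves=[48, 92, 35]):
  L0: [48, 92, 35]
  L1: h(48,92)=(48*31+92)%997=583 h(35,35)=(35*31+35)%997=123 -> [583, 123]
  L2: h(583,123)=(583*31+123)%997=250 -> [250]
  root=250
After append 11 (leaves=[48, 92, 35, 11]):
  L0: [48, 92, 35, 11]
  L1: h(48,92)=(48*31+92)%997=583 h(35,11)=(35*31+11)%997=99 -> [583, 99]
  L2: h(583,99)=(583*31+99)%997=226 -> [226]
  root=226
After append 25 (leaves=[48, 92, 35, 11, 25]):
  L0: [48, 92, 35, 11, 25]
  L1: h(48,92)=(48*31+92)%997=583 h(35,11)=(35*31+11)%997=99 h(25,25)=(25*31+25)%997=800 -> [583, 99, 800]
  L2: h(583,99)=(583*31+99)%997=226 h(800,800)=(800*31+800)%997=675 -> [226, 675]
  L3: h(226,675)=(226*31+675)%997=702 -> [702]
  root=702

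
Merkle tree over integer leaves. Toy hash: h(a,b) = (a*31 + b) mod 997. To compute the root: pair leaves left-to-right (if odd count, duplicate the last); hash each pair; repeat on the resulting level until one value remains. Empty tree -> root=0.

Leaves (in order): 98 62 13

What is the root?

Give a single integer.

L0: [98, 62, 13]
L1: h(98,62)=(98*31+62)%997=109 h(13,13)=(13*31+13)%997=416 -> [109, 416]
L2: h(109,416)=(109*31+416)%997=804 -> [804]

Answer: 804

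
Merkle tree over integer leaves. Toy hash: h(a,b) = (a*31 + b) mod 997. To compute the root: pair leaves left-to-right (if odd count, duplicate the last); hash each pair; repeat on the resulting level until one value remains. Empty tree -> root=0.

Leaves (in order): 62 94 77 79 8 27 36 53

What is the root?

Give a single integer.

L0: [62, 94, 77, 79, 8, 27, 36, 53]
L1: h(62,94)=(62*31+94)%997=22 h(77,79)=(77*31+79)%997=472 h(8,27)=(8*31+27)%997=275 h(36,53)=(36*31+53)%997=172 -> [22, 472, 275, 172]
L2: h(22,472)=(22*31+472)%997=157 h(275,172)=(275*31+172)%997=721 -> [157, 721]
L3: h(157,721)=(157*31+721)%997=603 -> [603]

Answer: 603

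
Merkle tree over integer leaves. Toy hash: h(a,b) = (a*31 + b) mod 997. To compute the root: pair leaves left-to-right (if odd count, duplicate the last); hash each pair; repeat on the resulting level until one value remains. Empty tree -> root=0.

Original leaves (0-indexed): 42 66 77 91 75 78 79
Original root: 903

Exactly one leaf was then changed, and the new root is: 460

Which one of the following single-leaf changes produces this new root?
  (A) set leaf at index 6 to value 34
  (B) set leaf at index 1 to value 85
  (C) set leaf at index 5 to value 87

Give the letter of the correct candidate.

Original leaves: [42, 66, 77, 91, 75, 78, 79]
Target new root: 460
Try each candidate change and compute the resulting root:
Candidate A: set leaf[6] = 34 -> leaves = [42, 66, 77, 91, 75, 78, 34]
  L0: [42, 66, 77, 91, 75, 78, 34]
  L1: h(42,66)=(42*31+66)%997=371 h(77,91)=(77*31+91)%997=484 h(75,78)=(75*31+78)%997=409 h(34,34)=(34*31+34)%997=91 -> [371, 484, 409, 91]
  L2: h(371,484)=(371*31+484)%997=21 h(409,91)=(409*31+91)%997=806 -> [21, 806]
  L3: h(21,806)=(21*31+806)%997=460 -> [460]
  root = 460 == target 460  ** MATCH **
Candidate B: set leaf[1] = 85 -> leaves = [42, 85, 77, 91, 75, 78, 79]
  L0: [42, 85, 77, 91, 75, 78, 79]
  L1: h(42,85)=(42*31+85)%997=390 h(77,91)=(77*31+91)%997=484 h(75,78)=(75*31+78)%997=409 h(79,79)=(79*31+79)%997=534 -> [390, 484, 409, 534]
  L2: h(390,484)=(390*31+484)%997=610 h(409,534)=(409*31+534)%997=252 -> [610, 252]
  L3: h(610,252)=(610*31+252)%997=219 -> [219]
  root = 219 != target 460
Candidate C: set leaf[5] = 87 -> leaves = [42, 66, 77, 91, 75, 87, 79]
  L0: [42, 66, 77, 91, 75, 87, 79]
  L1: h(42,66)=(42*31+66)%997=371 h(77,91)=(77*31+91)%997=484 h(75,87)=(75*31+87)%997=418 h(79,79)=(79*31+79)%997=534 -> [371, 484, 418, 534]
  L2: h(371,484)=(371*31+484)%997=21 h(418,534)=(418*31+534)%997=531 -> [21, 531]
  L3: h(21,531)=(21*31+531)%997=185 -> [185]
  root = 185 != target 460
Candidate A produces the target root.

Answer: A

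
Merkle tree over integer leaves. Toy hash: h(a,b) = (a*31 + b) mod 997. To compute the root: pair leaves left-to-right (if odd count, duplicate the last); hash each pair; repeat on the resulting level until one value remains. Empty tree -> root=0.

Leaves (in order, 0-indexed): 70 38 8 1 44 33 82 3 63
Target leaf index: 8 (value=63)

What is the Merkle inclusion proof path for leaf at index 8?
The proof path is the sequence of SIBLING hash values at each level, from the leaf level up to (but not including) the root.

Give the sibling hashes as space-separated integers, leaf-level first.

Answer: 63 22 704 5

Derivation:
L0 (leaves): [70, 38, 8, 1, 44, 33, 82, 3, 63], target index=8
L1: h(70,38)=(70*31+38)%997=214 [pair 0] h(8,1)=(8*31+1)%997=249 [pair 1] h(44,33)=(44*31+33)%997=400 [pair 2] h(82,3)=(82*31+3)%997=551 [pair 3] h(63,63)=(63*31+63)%997=22 [pair 4] -> [214, 249, 400, 551, 22]
  Sibling for proof at L0: 63
L2: h(214,249)=(214*31+249)%997=901 [pair 0] h(400,551)=(400*31+551)%997=987 [pair 1] h(22,22)=(22*31+22)%997=704 [pair 2] -> [901, 987, 704]
  Sibling for proof at L1: 22
L3: h(901,987)=(901*31+987)%997=5 [pair 0] h(704,704)=(704*31+704)%997=594 [pair 1] -> [5, 594]
  Sibling for proof at L2: 704
L4: h(5,594)=(5*31+594)%997=749 [pair 0] -> [749]
  Sibling for proof at L3: 5
Root: 749
Proof path (sibling hashes from leaf to root): [63, 22, 704, 5]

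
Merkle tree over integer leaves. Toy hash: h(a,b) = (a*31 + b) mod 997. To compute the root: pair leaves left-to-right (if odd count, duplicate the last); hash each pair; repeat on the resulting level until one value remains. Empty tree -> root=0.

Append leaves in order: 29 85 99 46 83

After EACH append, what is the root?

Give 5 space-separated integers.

Answer: 29 984 771 718 571

Derivation:
After append 29 (leaves=[29]):
  L0: [29]
  root=29
After append 85 (leaves=[29, 85]):
  L0: [29, 85]
  L1: h(29,85)=(29*31+85)%997=984 -> [984]
  root=984
After append 99 (leaves=[29, 85, 99]):
  L0: [29, 85, 99]
  L1: h(29,85)=(29*31+85)%997=984 h(99,99)=(99*31+99)%997=177 -> [984, 177]
  L2: h(984,177)=(984*31+177)%997=771 -> [771]
  root=771
After append 46 (leaves=[29, 85, 99, 46]):
  L0: [29, 85, 99, 46]
  L1: h(29,85)=(29*31+85)%997=984 h(99,46)=(99*31+46)%997=124 -> [984, 124]
  L2: h(984,124)=(984*31+124)%997=718 -> [718]
  root=718
After append 83 (leaves=[29, 85, 99, 46, 83]):
  L0: [29, 85, 99, 46, 83]
  L1: h(29,85)=(29*31+85)%997=984 h(99,46)=(99*31+46)%997=124 h(83,83)=(83*31+83)%997=662 -> [984, 124, 662]
  L2: h(984,124)=(984*31+124)%997=718 h(662,662)=(662*31+662)%997=247 -> [718, 247]
  L3: h(718,247)=(718*31+247)%997=571 -> [571]
  root=571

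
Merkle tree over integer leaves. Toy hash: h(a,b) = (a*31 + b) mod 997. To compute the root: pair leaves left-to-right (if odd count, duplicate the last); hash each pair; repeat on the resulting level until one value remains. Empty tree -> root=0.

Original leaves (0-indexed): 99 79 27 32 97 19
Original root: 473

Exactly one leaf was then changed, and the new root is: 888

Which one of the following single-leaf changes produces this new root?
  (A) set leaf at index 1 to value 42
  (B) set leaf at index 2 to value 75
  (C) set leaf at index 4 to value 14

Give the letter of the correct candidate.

Answer: C

Derivation:
Original leaves: [99, 79, 27, 32, 97, 19]
Target new root: 888
Try each candidate change and compute the resulting root:
Candidate A: set leaf[1] = 42 -> leaves = [99, 42, 27, 32, 97, 19]
  L0: [99, 42, 27, 32, 97, 19]
  L1: h(99,42)=(99*31+42)%997=120 h(27,32)=(27*31+32)%997=869 h(97,19)=(97*31+19)%997=35 -> [120, 869, 35]
  L2: h(120,869)=(120*31+869)%997=601 h(35,35)=(35*31+35)%997=123 -> [601, 123]
  L3: h(601,123)=(601*31+123)%997=808 -> [808]
  root = 808 != target 888
Candidate B: set leaf[2] = 75 -> leaves = [99, 79, 75, 32, 97, 19]
  L0: [99, 79, 75, 32, 97, 19]
  L1: h(99,79)=(99*31+79)%997=157 h(75,32)=(75*31+32)%997=363 h(97,19)=(97*31+19)%997=35 -> [157, 363, 35]
  L2: h(157,363)=(157*31+363)%997=245 h(35,35)=(35*31+35)%997=123 -> [245, 123]
  L3: h(245,123)=(245*31+123)%997=739 -> [739]
  root = 739 != target 888
Candidate C: set leaf[4] = 14 -> leaves = [99, 79, 27, 32, 14, 19]
  L0: [99, 79, 27, 32, 14, 19]
  L1: h(99,79)=(99*31+79)%997=157 h(27,32)=(27*31+32)%997=869 h(14,19)=(14*31+19)%997=453 -> [157, 869, 453]
  L2: h(157,869)=(157*31+869)%997=751 h(453,453)=(453*31+453)%997=538 -> [751, 538]
  L3: h(751,538)=(751*31+538)%997=888 -> [888]
  root = 888 == target 888  ** MATCH **
Candidate C produces the target root.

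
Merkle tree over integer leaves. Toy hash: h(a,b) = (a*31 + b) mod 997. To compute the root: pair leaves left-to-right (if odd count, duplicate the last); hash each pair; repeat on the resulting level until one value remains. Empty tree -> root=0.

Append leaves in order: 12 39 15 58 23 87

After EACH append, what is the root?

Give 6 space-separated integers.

After append 12 (leaves=[12]):
  L0: [12]
  root=12
After append 39 (leaves=[12, 39]):
  L0: [12, 39]
  L1: h(12,39)=(12*31+39)%997=411 -> [411]
  root=411
After append 15 (leaves=[12, 39, 15]):
  L0: [12, 39, 15]
  L1: h(12,39)=(12*31+39)%997=411 h(15,15)=(15*31+15)%997=480 -> [411, 480]
  L2: h(411,480)=(411*31+480)%997=260 -> [260]
  root=260
After append 58 (leaves=[12, 39, 15, 58]):
  L0: [12, 39, 15, 58]
  L1: h(12,39)=(12*31+39)%997=411 h(15,58)=(15*31+58)%997=523 -> [411, 523]
  L2: h(411,523)=(411*31+523)%997=303 -> [303]
  root=303
After append 23 (leaves=[12, 39, 15, 58, 23]):
  L0: [12, 39, 15, 58, 23]
  L1: h(12,39)=(12*31+39)%997=411 h(15,58)=(15*31+58)%997=523 h(23,23)=(23*31+23)%997=736 -> [411, 523, 736]
  L2: h(411,523)=(411*31+523)%997=303 h(736,736)=(736*31+736)%997=621 -> [303, 621]
  L3: h(303,621)=(303*31+621)%997=44 -> [44]
  root=44
After append 87 (leaves=[12, 39, 15, 58, 23, 87]):
  L0: [12, 39, 15, 58, 23, 87]
  L1: h(12,39)=(12*31+39)%997=411 h(15,58)=(15*31+58)%997=523 h(23,87)=(23*31+87)%997=800 -> [411, 523, 800]
  L2: h(411,523)=(411*31+523)%997=303 h(800,800)=(800*31+800)%997=675 -> [303, 675]
  L3: h(303,675)=(303*31+675)%997=98 -> [98]
  root=98

Answer: 12 411 260 303 44 98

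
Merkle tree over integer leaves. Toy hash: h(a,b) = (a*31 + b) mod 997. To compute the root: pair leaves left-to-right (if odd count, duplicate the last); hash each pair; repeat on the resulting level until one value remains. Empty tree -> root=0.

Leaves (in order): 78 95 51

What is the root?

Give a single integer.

L0: [78, 95, 51]
L1: h(78,95)=(78*31+95)%997=519 h(51,51)=(51*31+51)%997=635 -> [519, 635]
L2: h(519,635)=(519*31+635)%997=772 -> [772]

Answer: 772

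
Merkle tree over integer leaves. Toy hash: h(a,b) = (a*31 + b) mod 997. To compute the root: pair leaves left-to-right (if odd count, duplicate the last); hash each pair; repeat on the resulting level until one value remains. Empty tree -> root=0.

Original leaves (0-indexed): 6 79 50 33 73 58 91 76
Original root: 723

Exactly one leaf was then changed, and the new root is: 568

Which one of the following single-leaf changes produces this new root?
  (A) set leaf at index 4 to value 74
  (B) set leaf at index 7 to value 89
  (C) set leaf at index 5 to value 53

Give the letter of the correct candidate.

Answer: C

Derivation:
Original leaves: [6, 79, 50, 33, 73, 58, 91, 76]
Target new root: 568
Try each candidate change and compute the resulting root:
Candidate A: set leaf[4] = 74 -> leaves = [6, 79, 50, 33, 74, 58, 91, 76]
  L0: [6, 79, 50, 33, 74, 58, 91, 76]
  L1: h(6,79)=(6*31+79)%997=265 h(50,33)=(50*31+33)%997=586 h(74,58)=(74*31+58)%997=358 h(91,76)=(91*31+76)%997=903 -> [265, 586, 358, 903]
  L2: h(265,586)=(265*31+586)%997=825 h(358,903)=(358*31+903)%997=37 -> [825, 37]
  L3: h(825,37)=(825*31+37)%997=687 -> [687]
  root = 687 != target 568
Candidate B: set leaf[7] = 89 -> leaves = [6, 79, 50, 33, 73, 58, 91, 89]
  L0: [6, 79, 50, 33, 73, 58, 91, 89]
  L1: h(6,79)=(6*31+79)%997=265 h(50,33)=(50*31+33)%997=586 h(73,58)=(73*31+58)%997=327 h(91,89)=(91*31+89)%997=916 -> [265, 586, 327, 916]
  L2: h(265,586)=(265*31+586)%997=825 h(327,916)=(327*31+916)%997=86 -> [825, 86]
  L3: h(825,86)=(825*31+86)%997=736 -> [736]
  root = 736 != target 568
Candidate C: set leaf[5] = 53 -> leaves = [6, 79, 50, 33, 73, 53, 91, 76]
  L0: [6, 79, 50, 33, 73, 53, 91, 76]
  L1: h(6,79)=(6*31+79)%997=265 h(50,33)=(50*31+33)%997=586 h(73,53)=(73*31+53)%997=322 h(91,76)=(91*31+76)%997=903 -> [265, 586, 322, 903]
  L2: h(265,586)=(265*31+586)%997=825 h(322,903)=(322*31+903)%997=915 -> [825, 915]
  L3: h(825,915)=(825*31+915)%997=568 -> [568]
  root = 568 == target 568  ** MATCH **
Candidate C produces the target root.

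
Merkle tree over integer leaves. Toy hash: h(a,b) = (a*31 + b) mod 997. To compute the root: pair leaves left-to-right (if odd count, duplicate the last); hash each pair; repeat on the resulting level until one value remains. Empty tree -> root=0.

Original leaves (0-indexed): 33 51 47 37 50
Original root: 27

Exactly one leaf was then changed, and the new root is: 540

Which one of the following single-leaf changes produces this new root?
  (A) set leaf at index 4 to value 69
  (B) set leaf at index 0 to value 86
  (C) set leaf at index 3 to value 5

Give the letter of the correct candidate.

Original leaves: [33, 51, 47, 37, 50]
Target new root: 540
Try each candidate change and compute the resulting root:
Candidate A: set leaf[4] = 69 -> leaves = [33, 51, 47, 37, 69]
  L0: [33, 51, 47, 37, 69]
  L1: h(33,51)=(33*31+51)%997=77 h(47,37)=(47*31+37)%997=497 h(69,69)=(69*31+69)%997=214 -> [77, 497, 214]
  L2: h(77,497)=(77*31+497)%997=890 h(214,214)=(214*31+214)%997=866 -> [890, 866]
  L3: h(890,866)=(890*31+866)%997=540 -> [540]
  root = 540 == target 540  ** MATCH **
Candidate B: set leaf[0] = 86 -> leaves = [86, 51, 47, 37, 50]
  L0: [86, 51, 47, 37, 50]
  L1: h(86,51)=(86*31+51)%997=723 h(47,37)=(47*31+37)%997=497 h(50,50)=(50*31+50)%997=603 -> [723, 497, 603]
  L2: h(723,497)=(723*31+497)%997=976 h(603,603)=(603*31+603)%997=353 -> [976, 353]
  L3: h(976,353)=(976*31+353)%997=699 -> [699]
  root = 699 != target 540
Candidate C: set leaf[3] = 5 -> leaves = [33, 51, 47, 5, 50]
  L0: [33, 51, 47, 5, 50]
  L1: h(33,51)=(33*31+51)%997=77 h(47,5)=(47*31+5)%997=465 h(50,50)=(50*31+50)%997=603 -> [77, 465, 603]
  L2: h(77,465)=(77*31+465)%997=858 h(603,603)=(603*31+603)%997=353 -> [858, 353]
  L3: h(858,353)=(858*31+353)%997=32 -> [32]
  root = 32 != target 540
Candidate A produces the target root.

Answer: A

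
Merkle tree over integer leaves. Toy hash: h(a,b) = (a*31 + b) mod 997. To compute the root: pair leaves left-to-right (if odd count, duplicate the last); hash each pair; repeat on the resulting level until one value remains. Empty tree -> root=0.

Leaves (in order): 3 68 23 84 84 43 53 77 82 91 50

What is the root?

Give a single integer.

L0: [3, 68, 23, 84, 84, 43, 53, 77, 82, 91, 50]
L1: h(3,68)=(3*31+68)%997=161 h(23,84)=(23*31+84)%997=797 h(84,43)=(84*31+43)%997=653 h(53,77)=(53*31+77)%997=723 h(82,91)=(82*31+91)%997=639 h(50,50)=(50*31+50)%997=603 -> [161, 797, 653, 723, 639, 603]
L2: h(161,797)=(161*31+797)%997=803 h(653,723)=(653*31+723)%997=29 h(639,603)=(639*31+603)%997=472 -> [803, 29, 472]
L3: h(803,29)=(803*31+29)%997=994 h(472,472)=(472*31+472)%997=149 -> [994, 149]
L4: h(994,149)=(994*31+149)%997=56 -> [56]

Answer: 56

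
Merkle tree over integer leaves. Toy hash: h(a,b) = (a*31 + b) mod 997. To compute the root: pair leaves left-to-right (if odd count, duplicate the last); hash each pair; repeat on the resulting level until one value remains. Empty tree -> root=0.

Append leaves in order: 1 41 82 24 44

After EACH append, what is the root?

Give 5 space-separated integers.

Answer: 1 72 868 810 376

Derivation:
After append 1 (leaves=[1]):
  L0: [1]
  root=1
After append 41 (leaves=[1, 41]):
  L0: [1, 41]
  L1: h(1,41)=(1*31+41)%997=72 -> [72]
  root=72
After append 82 (leaves=[1, 41, 82]):
  L0: [1, 41, 82]
  L1: h(1,41)=(1*31+41)%997=72 h(82,82)=(82*31+82)%997=630 -> [72, 630]
  L2: h(72,630)=(72*31+630)%997=868 -> [868]
  root=868
After append 24 (leaves=[1, 41, 82, 24]):
  L0: [1, 41, 82, 24]
  L1: h(1,41)=(1*31+41)%997=72 h(82,24)=(82*31+24)%997=572 -> [72, 572]
  L2: h(72,572)=(72*31+572)%997=810 -> [810]
  root=810
After append 44 (leaves=[1, 41, 82, 24, 44]):
  L0: [1, 41, 82, 24, 44]
  L1: h(1,41)=(1*31+41)%997=72 h(82,24)=(82*31+24)%997=572 h(44,44)=(44*31+44)%997=411 -> [72, 572, 411]
  L2: h(72,572)=(72*31+572)%997=810 h(411,411)=(411*31+411)%997=191 -> [810, 191]
  L3: h(810,191)=(810*31+191)%997=376 -> [376]
  root=376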